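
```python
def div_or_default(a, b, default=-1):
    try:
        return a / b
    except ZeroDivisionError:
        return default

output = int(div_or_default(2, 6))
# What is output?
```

Step-by-step execution trace:
1. `div_or_default(2, 6)` enters try: `return 2 / 6` → returns 0.3333333333333333. No exception raised.
2. `except ZeroDivisionError` is skipped.
3. `int(0.3333333333333333)` → 0 → output = 0.
Result: 0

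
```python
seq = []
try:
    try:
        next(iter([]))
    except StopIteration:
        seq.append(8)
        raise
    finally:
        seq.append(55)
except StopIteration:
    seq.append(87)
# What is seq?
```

Step-by-step execution trace:
1. Inner try: `next(iter([]))` raises StopIteration.
2. Inner `except StopIteration` matches → `seq.append(8)` → seq = [8].
3. bare `raise` re-raises StopIteration.
4. Inner `finally` runs during unwinding: `seq.append(55)` → seq = [8, 55].
5. Outer `except StopIteration` matches → `seq.append(87)` → seq = [8, 55, 87].
Result: [8, 55, 87]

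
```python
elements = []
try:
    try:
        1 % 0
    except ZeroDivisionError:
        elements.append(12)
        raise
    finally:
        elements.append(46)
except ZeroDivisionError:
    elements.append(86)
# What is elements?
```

Step-by-step execution trace:
1. Inner try: `1 % 0` raises ZeroDivisionError.
2. Inner `except ZeroDivisionError` matches → `elements.append(12)` → elements = [12].
3. bare `raise` re-raises ZeroDivisionError.
4. Inner `finally` runs during unwinding: `elements.append(46)` → elements = [12, 46].
5. Outer `except ZeroDivisionError` matches → `elements.append(86)` → elements = [12, 46, 86].
Result: [12, 46, 86]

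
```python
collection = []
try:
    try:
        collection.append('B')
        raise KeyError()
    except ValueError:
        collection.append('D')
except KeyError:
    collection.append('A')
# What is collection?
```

Step-by-step execution trace:
1. Inner try: `collection.append('B')` → collection = ['B'].
2. `raise KeyError()` raises KeyError.
3. Inner `except ValueError` does not match KeyError; exception propagates to outer try.
4. Outer `except KeyError` matches → `collection.append('A')` → collection = ['B', 'A'].
Result: ['B', 'A']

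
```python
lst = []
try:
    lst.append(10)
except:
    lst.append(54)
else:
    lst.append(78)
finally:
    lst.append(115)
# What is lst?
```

Step-by-step execution trace:
1. try: `lst.append(10)` → lst = [10]. No exception raised.
2. `except` is skipped.
3. `else` runs: `lst.append(78)` → lst = [10, 78].
4. `finally` always runs: `lst.append(115)` → lst = [10, 78, 115].
Result: [10, 78, 115]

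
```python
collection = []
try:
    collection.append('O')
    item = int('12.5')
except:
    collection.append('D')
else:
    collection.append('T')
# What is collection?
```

Step-by-step execution trace:
1. try: `collection.append('O')` → collection = ['O'].
2. `item = int('12.5')` raises ValueError.
3. bare `except` matches → `collection.append('D')` → collection = ['O', 'D'].
4. `else` is skipped (an exception was raised).
Result: ['O', 'D']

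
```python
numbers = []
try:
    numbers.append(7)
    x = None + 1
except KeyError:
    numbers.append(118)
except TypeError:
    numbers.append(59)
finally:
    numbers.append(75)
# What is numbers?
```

Step-by-step execution trace:
1. try: `numbers.append(7)` → numbers = [7].
2. `x = None + 1` raises TypeError.
3. `except KeyError` does not match TypeError; skipped.
4. `except TypeError` matches → `numbers.append(59)` → numbers = [7, 59].
5. finally always runs: `numbers.append(75)` → numbers = [7, 59, 75].
Result: [7, 59, 75]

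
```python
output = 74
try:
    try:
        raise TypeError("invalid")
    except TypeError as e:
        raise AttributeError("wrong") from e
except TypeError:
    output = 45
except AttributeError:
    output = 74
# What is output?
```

Step-by-step execution trace:
1. Inner try raises TypeError; inner `except TypeError as e` catches it.
2. `raise AttributeError(...) from e` raises AttributeError (TypeError is attached as __cause__, but only AttributeError is active).
3. Outer `except TypeError` does not match AttributeError; skipped.
4. Outer `except AttributeError` matches → output = 74.
Result: 74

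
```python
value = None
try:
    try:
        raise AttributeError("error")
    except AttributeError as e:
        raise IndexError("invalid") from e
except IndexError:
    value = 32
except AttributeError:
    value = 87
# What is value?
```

Step-by-step execution trace:
1. Inner try raises AttributeError; inner `except AttributeError as e` catches it.
2. `raise IndexError(...) from e` raises IndexError (AttributeError is attached as __cause__, but only IndexError is active).
3. Outer `except IndexError` matches → value = 32.
4. `except AttributeError` is not reached.
Result: 32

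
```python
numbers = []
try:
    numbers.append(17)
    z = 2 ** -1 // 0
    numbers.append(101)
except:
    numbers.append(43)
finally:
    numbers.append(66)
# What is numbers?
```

Step-by-step execution trace:
1. try: `numbers.append(17)` → numbers = [17].
2. `z = 2 ** -1 // 0` raises ZeroDivisionError; `numbers.append(101)` is not reached.
3. bare `except` matches → `numbers.append(43)` → numbers = [17, 43].
4. finally always runs: `numbers.append(66)` → numbers = [17, 43, 66].
Result: [17, 43, 66]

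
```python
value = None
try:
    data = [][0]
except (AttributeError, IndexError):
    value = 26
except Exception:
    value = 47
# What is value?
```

Step-by-step execution trace:
1. `data = [][0]` raises IndexError.
2. `except (AttributeError, IndexError)` matches (IndexError is in the tuple) → value = 26.
3. `except Exception` is not reached.
Result: 26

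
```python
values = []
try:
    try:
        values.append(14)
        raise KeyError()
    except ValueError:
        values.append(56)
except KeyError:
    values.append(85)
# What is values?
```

Step-by-step execution trace:
1. Inner try: `values.append(14)` → values = [14].
2. `raise KeyError()` raises KeyError.
3. Inner `except ValueError` does not match KeyError; exception propagates to outer try.
4. Outer `except KeyError` matches → `values.append(85)` → values = [14, 85].
Result: [14, 85]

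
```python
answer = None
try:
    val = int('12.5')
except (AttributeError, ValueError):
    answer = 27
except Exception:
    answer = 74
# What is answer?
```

Step-by-step execution trace:
1. `val = int('12.5')` raises ValueError.
2. `except (AttributeError, ValueError)` matches (ValueError is in the tuple) → answer = 27.
3. `except Exception` is not reached.
Result: 27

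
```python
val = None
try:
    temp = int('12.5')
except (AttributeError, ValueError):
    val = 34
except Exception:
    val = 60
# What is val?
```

Step-by-step execution trace:
1. `temp = int('12.5')` raises ValueError.
2. `except (AttributeError, ValueError)` matches (ValueError is in the tuple) → val = 34.
3. `except Exception` is not reached.
Result: 34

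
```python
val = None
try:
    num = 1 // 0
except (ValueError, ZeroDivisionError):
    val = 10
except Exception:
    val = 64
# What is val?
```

Step-by-step execution trace:
1. `num = 1 // 0` raises ZeroDivisionError.
2. `except (ValueError, ZeroDivisionError)` matches (ZeroDivisionError is in the tuple) → val = 10.
3. `except Exception` is not reached.
Result: 10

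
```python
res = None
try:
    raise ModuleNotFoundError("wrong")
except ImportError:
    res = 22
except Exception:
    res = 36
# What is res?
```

Step-by-step execution trace:
1. `raise ModuleNotFoundError(...)` raises ModuleNotFoundError.
2. `except ImportError` matches (ModuleNotFoundError is a subclass of ImportError) → res = 22.
3. `except Exception` is not reached.
Result: 22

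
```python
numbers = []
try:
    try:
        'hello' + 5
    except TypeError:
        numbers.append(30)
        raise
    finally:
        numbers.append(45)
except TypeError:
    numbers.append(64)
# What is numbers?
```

Step-by-step execution trace:
1. Inner try: `'hello' + 5` raises TypeError.
2. Inner `except TypeError` matches → `numbers.append(30)` → numbers = [30].
3. bare `raise` re-raises TypeError.
4. Inner `finally` runs during unwinding: `numbers.append(45)` → numbers = [30, 45].
5. Outer `except TypeError` matches → `numbers.append(64)` → numbers = [30, 45, 64].
Result: [30, 45, 64]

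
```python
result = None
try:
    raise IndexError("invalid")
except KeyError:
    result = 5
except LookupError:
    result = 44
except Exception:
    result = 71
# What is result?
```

Step-by-step execution trace:
1. `raise IndexError(...)` raises IndexError.
2. `except KeyError` does not match (IndexError is not a subclass of KeyError); skipped.
3. `except LookupError` matches (IndexError is a subclass of LookupError) → result = 44.
4. `except Exception` is not reached.
Result: 44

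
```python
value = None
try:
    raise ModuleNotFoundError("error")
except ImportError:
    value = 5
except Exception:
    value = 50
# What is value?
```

Step-by-step execution trace:
1. `raise ModuleNotFoundError(...)` raises ModuleNotFoundError.
2. `except ImportError` matches (ModuleNotFoundError is a subclass of ImportError) → value = 5.
3. `except Exception` is not reached.
Result: 5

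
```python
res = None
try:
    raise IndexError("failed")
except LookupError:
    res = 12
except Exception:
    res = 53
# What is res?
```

Step-by-step execution trace:
1. `raise IndexError(...)` raises IndexError.
2. `except LookupError` matches (IndexError is a subclass of LookupError) → res = 12.
3. `except Exception` is not reached.
Result: 12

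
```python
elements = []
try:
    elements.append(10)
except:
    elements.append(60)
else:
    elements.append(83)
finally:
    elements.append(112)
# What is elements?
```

Step-by-step execution trace:
1. try: `elements.append(10)` → elements = [10]. No exception raised.
2. `except` is skipped.
3. `else` runs: `elements.append(83)` → elements = [10, 83].
4. `finally` always runs: `elements.append(112)` → elements = [10, 83, 112].
Result: [10, 83, 112]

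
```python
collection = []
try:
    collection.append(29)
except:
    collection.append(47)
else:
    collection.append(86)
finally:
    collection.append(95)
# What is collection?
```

Step-by-step execution trace:
1. try: `collection.append(29)` → collection = [29]. No exception raised.
2. `except` is skipped.
3. `else` runs: `collection.append(86)` → collection = [29, 86].
4. `finally` always runs: `collection.append(95)` → collection = [29, 86, 95].
Result: [29, 86, 95]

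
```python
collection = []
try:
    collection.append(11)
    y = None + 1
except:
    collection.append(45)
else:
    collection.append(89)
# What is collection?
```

Step-by-step execution trace:
1. try: `collection.append(11)` → collection = [11].
2. `y = None + 1` raises TypeError.
3. bare `except` matches → `collection.append(45)` → collection = [11, 45].
4. `else` is skipped (an exception was raised).
Result: [11, 45]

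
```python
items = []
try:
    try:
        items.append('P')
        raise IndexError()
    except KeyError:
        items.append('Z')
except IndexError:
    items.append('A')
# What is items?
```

Step-by-step execution trace:
1. Inner try: `items.append('P')` → items = ['P'].
2. `raise IndexError()` raises IndexError.
3. Inner `except KeyError` does not match IndexError; exception propagates to outer try.
4. Outer `except IndexError` matches → `items.append('A')` → items = ['P', 'A'].
Result: ['P', 'A']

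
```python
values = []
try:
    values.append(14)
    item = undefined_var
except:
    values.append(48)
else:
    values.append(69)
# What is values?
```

Step-by-step execution trace:
1. try: `values.append(14)` → values = [14].
2. `item = undefined_var` raises NameError.
3. bare `except` matches → `values.append(48)` → values = [14, 48].
4. `else` is skipped (an exception was raised).
Result: [14, 48]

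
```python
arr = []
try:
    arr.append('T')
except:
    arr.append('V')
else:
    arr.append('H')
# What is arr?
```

Step-by-step execution trace:
1. try: `arr.append('T')` → arr = ['T']. No exception raised.
2. `except` is skipped.
3. `else` runs (try completed without exception): `arr.append('H')` → arr = ['T', 'H'].
Result: ['T', 'H']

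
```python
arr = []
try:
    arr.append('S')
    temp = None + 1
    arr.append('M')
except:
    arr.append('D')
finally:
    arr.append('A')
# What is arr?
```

Step-by-step execution trace:
1. try: `arr.append('S')` → arr = ['S'].
2. `temp = None + 1` raises TypeError; `arr.append('M')` is not reached.
3. bare `except` matches → `arr.append('D')` → arr = ['S', 'D'].
4. finally always runs: `arr.append('A')` → arr = ['S', 'D', 'A'].
Result: ['S', 'D', 'A']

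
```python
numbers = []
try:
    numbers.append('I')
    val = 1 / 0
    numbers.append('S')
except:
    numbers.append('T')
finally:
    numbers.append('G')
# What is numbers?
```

Step-by-step execution trace:
1. try: `numbers.append('I')` → numbers = ['I'].
2. `val = 1 / 0` raises ZeroDivisionError; `numbers.append('S')` is not reached.
3. bare `except` matches → `numbers.append('T')` → numbers = ['I', 'T'].
4. finally always runs: `numbers.append('G')` → numbers = ['I', 'T', 'G'].
Result: ['I', 'T', 'G']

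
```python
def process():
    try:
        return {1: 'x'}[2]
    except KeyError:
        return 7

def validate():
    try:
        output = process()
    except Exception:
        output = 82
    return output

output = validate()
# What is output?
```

Step-by-step execution trace:
1. `validate()` calls `process()`.
2. In process: `{1: 'x'}[2]` raises KeyError; `except KeyError` catches it → returns 7.
3. In validate: `output = process()` → output = 7. No exception reaches validate.
4. `except Exception` is skipped; validate returns 7.
5. output = 7.
Result: 7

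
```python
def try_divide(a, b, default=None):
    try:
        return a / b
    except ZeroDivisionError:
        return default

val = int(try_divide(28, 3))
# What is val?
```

Step-by-step execution trace:
1. `try_divide(28, 3)` enters try: `return 28 / 3` → returns 9.333333333333334. No exception raised.
2. `except ZeroDivisionError` is skipped.
3. `int(9.333333333333334)` → 9 → val = 9.
Result: 9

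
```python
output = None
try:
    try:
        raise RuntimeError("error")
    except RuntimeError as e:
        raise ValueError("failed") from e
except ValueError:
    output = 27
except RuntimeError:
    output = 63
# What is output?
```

Step-by-step execution trace:
1. Inner try raises RuntimeError; inner `except RuntimeError as e` catches it.
2. `raise ValueError(...) from e` raises ValueError (RuntimeError is attached as __cause__, but only ValueError is active).
3. Outer `except ValueError` matches → output = 27.
4. `except RuntimeError` is not reached.
Result: 27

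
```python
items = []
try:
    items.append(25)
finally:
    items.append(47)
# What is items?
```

Step-by-step execution trace:
1. try: `items.append(25)` → items = [25].
2. The try body completes without raising.
3. finally always runs: `items.append(47)` → items = [25, 47].
Result: [25, 47]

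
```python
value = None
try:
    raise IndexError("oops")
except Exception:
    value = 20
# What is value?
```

Step-by-step execution trace:
1. `raise IndexError(...)` raises IndexError.
2. `except Exception` matches (IndexError is a subclass of Exception) → value = 20.
Result: 20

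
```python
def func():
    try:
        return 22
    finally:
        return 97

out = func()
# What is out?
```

Step-by-step execution trace:
1. `func()` enters try: `return 22` sets pending return value 22.
2. Before returning, `finally: return 97` runs and overrides the pending return.
3. func() returns 97 → out = 97.
Result: 97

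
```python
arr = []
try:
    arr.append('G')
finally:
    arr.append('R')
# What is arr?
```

Step-by-step execution trace:
1. try: `arr.append('G')` → arr = ['G'].
2. The try body completes without raising.
3. finally always runs: `arr.append('R')` → arr = ['G', 'R'].
Result: ['G', 'R']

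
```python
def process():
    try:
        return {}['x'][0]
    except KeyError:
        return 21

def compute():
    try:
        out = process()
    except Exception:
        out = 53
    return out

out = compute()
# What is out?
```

Step-by-step execution trace:
1. `compute()` calls `process()`.
2. In process: `{}['x'][0]` raises KeyError; `except KeyError` catches it → returns 21.
3. In compute: `out = process()` → out = 21. No exception reaches compute.
4. `except Exception` is skipped; compute returns 21.
5. out = 21.
Result: 21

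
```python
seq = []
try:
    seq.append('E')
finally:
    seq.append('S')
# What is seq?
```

Step-by-step execution trace:
1. try: `seq.append('E')` → seq = ['E'].
2. The try body completes without raising.
3. finally always runs: `seq.append('S')` → seq = ['E', 'S'].
Result: ['E', 'S']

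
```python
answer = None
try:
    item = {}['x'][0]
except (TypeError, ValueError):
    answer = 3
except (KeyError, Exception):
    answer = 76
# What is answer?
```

Step-by-step execution trace:
1. `item = {}['x'][0]` raises KeyError.
2. `except (TypeError, ValueError)` does not match KeyError; skipped.
3. `except (KeyError, Exception)` matches (KeyError is in the tuple) → answer = 76.
Result: 76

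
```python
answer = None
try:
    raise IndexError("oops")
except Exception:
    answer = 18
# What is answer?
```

Step-by-step execution trace:
1. `raise IndexError(...)` raises IndexError.
2. `except Exception` matches (IndexError is a subclass of Exception) → answer = 18.
Result: 18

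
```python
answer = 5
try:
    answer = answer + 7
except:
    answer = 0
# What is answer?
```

Step-by-step execution trace:
1. answer starts at 5.
2. try: `answer = answer + 7` → answer = 12. No exception raised.
3. `except` is skipped.
Result: 12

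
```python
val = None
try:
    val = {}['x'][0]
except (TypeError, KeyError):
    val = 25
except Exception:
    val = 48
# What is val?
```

Step-by-step execution trace:
1. `val = {}['x'][0]` raises KeyError.
2. `except (TypeError, KeyError)` matches (KeyError is in the tuple) → val = 25.
3. `except Exception` is not reached.
Result: 25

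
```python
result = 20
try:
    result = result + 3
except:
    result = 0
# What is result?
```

Step-by-step execution trace:
1. result starts at 20.
2. try: `result = result + 3` → result = 23. No exception raised.
3. `except` is skipped.
Result: 23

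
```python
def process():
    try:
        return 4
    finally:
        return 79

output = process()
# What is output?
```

Step-by-step execution trace:
1. `process()` enters try: `return 4` sets pending return value 4.
2. Before returning, `finally: return 79` runs and overrides the pending return.
3. process() returns 79 → output = 79.
Result: 79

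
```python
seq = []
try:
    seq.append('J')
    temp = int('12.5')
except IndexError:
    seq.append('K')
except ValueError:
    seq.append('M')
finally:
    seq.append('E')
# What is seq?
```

Step-by-step execution trace:
1. try: `seq.append('J')` → seq = ['J'].
2. `temp = int('12.5')` raises ValueError.
3. `except IndexError` does not match ValueError; skipped.
4. `except ValueError` matches → `seq.append('M')` → seq = ['J', 'M'].
5. finally always runs: `seq.append('E')` → seq = ['J', 'M', 'E'].
Result: ['J', 'M', 'E']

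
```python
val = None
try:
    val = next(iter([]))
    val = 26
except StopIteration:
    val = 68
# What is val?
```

Step-by-step execution trace:
1. `val = next(iter([]))` raises StopIteration.
2. `val = 26` is not reached.
3. `except StopIteration` matches → val = 68.
Result: 68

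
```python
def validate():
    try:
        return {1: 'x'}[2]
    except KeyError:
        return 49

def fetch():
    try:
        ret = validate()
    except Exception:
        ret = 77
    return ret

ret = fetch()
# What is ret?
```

Step-by-step execution trace:
1. `fetch()` calls `validate()`.
2. In validate: `{1: 'x'}[2]` raises KeyError; `except KeyError` catches it → returns 49.
3. In fetch: `ret = validate()` → ret = 49. No exception reaches fetch.
4. `except Exception` is skipped; fetch returns 49.
5. ret = 49.
Result: 49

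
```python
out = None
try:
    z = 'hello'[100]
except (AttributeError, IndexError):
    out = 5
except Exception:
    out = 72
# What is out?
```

Step-by-step execution trace:
1. `z = 'hello'[100]` raises IndexError.
2. `except (AttributeError, IndexError)` matches (IndexError is in the tuple) → out = 5.
3. `except Exception` is not reached.
Result: 5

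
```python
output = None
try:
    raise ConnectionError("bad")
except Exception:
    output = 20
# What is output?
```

Step-by-step execution trace:
1. `raise ConnectionError(...)` raises ConnectionError.
2. `except Exception` matches (ConnectionError is a subclass of Exception) → output = 20.
Result: 20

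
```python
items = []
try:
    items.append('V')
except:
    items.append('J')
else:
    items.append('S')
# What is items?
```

Step-by-step execution trace:
1. try: `items.append('V')` → items = ['V']. No exception raised.
2. `except` is skipped.
3. `else` runs (try completed without exception): `items.append('S')` → items = ['V', 'S'].
Result: ['V', 'S']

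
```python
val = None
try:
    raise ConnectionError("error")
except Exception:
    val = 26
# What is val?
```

Step-by-step execution trace:
1. `raise ConnectionError(...)` raises ConnectionError.
2. `except Exception` matches (ConnectionError is a subclass of Exception) → val = 26.
Result: 26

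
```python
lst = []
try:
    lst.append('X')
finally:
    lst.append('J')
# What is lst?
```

Step-by-step execution trace:
1. try: `lst.append('X')` → lst = ['X'].
2. The try body completes without raising.
3. finally always runs: `lst.append('J')` → lst = ['X', 'J'].
Result: ['X', 'J']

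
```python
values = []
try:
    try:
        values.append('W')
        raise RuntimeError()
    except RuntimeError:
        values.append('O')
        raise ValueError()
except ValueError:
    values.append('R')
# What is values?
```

Step-by-step execution trace:
1. Inner try: `values.append('W')` → values = ['W'].
2. `raise RuntimeError()` raises RuntimeError.
3. Inner `except RuntimeError` matches → `values.append('O')` → values = ['W', 'O'].
4. `raise ValueError()` raises ValueError; propagates to outer try.
5. Outer `except ValueError` matches → `values.append('R')` → values = ['W', 'O', 'R'].
Result: ['W', 'O', 'R']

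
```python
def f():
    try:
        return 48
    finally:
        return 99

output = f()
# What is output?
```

Step-by-step execution trace:
1. `f()` enters try: `return 48` sets pending return value 48.
2. Before returning, `finally: return 99` runs and overrides the pending return.
3. f() returns 99 → output = 99.
Result: 99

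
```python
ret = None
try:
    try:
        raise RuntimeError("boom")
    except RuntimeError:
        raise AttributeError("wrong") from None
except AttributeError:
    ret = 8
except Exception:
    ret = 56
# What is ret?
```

Step-by-step execution trace:
1. Inner try raises RuntimeError; inner `except RuntimeError` catches it.
2. `raise AttributeError(...) from None` raises AttributeError (from None suppresses __context__, but the active exception is still AttributeError).
3. Outer `except AttributeError` matches → ret = 8.
4. `except Exception` is not reached.
Result: 8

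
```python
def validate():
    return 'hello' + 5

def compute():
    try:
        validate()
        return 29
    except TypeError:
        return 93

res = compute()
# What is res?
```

Step-by-step execution trace:
1. `compute()` calls `validate()`.
2. `validate()` evaluates `'hello' + 5`, which raises TypeError; it propagates to the caller.
3. `return 29` is not reached.
4. `except TypeError` in compute matches → returns 93.
5. res = 93.
Result: 93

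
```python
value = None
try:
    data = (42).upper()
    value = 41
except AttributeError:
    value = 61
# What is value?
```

Step-by-step execution trace:
1. `data = (42).upper()` raises AttributeError.
2. `value = 41` is not reached.
3. `except AttributeError` matches → value = 61.
Result: 61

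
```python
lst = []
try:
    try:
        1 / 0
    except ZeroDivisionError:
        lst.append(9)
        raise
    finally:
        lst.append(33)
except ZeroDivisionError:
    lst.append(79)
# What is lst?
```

Step-by-step execution trace:
1. Inner try: `1 / 0` raises ZeroDivisionError.
2. Inner `except ZeroDivisionError` matches → `lst.append(9)` → lst = [9].
3. bare `raise` re-raises ZeroDivisionError.
4. Inner `finally` runs during unwinding: `lst.append(33)` → lst = [9, 33].
5. Outer `except ZeroDivisionError` matches → `lst.append(79)` → lst = [9, 33, 79].
Result: [9, 33, 79]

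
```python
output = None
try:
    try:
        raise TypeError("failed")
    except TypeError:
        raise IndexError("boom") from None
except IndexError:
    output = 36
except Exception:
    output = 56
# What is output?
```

Step-by-step execution trace:
1. Inner try raises TypeError; inner `except TypeError` catches it.
2. `raise IndexError(...) from None` raises IndexError (from None suppresses __context__, but the active exception is still IndexError).
3. Outer `except IndexError` matches → output = 36.
4. `except Exception` is not reached.
Result: 36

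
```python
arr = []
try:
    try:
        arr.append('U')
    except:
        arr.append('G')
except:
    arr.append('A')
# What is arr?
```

Step-by-step execution trace:
1. Inner try: `arr.append('U')` → arr = ['U']. No exception raised.
2. Inner `except` is skipped.
3. Inner try completes normally; outer `except` is skipped.
Result: ['U']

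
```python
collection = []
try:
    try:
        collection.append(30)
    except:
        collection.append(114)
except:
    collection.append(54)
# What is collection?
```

Step-by-step execution trace:
1. Inner try: `collection.append(30)` → collection = [30]. No exception raised.
2. Inner `except` is skipped.
3. Inner try completes normally; outer `except` is skipped.
Result: [30]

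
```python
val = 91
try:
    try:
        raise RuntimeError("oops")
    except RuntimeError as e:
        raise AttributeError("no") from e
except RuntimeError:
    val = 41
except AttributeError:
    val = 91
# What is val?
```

Step-by-step execution trace:
1. Inner try raises RuntimeError; inner `except RuntimeError as e` catches it.
2. `raise AttributeError(...) from e` raises AttributeError (RuntimeError is attached as __cause__, but only AttributeError is active).
3. Outer `except RuntimeError` does not match AttributeError; skipped.
4. Outer `except AttributeError` matches → val = 91.
Result: 91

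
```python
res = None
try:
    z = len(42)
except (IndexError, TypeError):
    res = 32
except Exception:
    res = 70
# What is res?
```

Step-by-step execution trace:
1. `z = len(42)` raises TypeError.
2. `except (IndexError, TypeError)` matches (TypeError is in the tuple) → res = 32.
3. `except Exception` is not reached.
Result: 32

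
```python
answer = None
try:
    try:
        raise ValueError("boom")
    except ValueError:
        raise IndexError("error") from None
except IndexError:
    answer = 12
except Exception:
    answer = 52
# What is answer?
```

Step-by-step execution trace:
1. Inner try raises ValueError; inner `except ValueError` catches it.
2. `raise IndexError(...) from None` raises IndexError (from None suppresses __context__, but the active exception is still IndexError).
3. Outer `except IndexError` matches → answer = 12.
4. `except Exception` is not reached.
Result: 12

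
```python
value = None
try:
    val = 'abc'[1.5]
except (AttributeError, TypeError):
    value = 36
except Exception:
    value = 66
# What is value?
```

Step-by-step execution trace:
1. `val = 'abc'[1.5]` raises TypeError.
2. `except (AttributeError, TypeError)` matches (TypeError is in the tuple) → value = 36.
3. `except Exception` is not reached.
Result: 36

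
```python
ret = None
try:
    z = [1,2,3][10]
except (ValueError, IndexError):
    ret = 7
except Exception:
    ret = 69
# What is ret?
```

Step-by-step execution trace:
1. `z = [1,2,3][10]` raises IndexError.
2. `except (ValueError, IndexError)` matches (IndexError is in the tuple) → ret = 7.
3. `except Exception` is not reached.
Result: 7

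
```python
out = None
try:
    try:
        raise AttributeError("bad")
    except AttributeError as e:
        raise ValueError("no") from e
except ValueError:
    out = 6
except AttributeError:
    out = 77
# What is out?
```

Step-by-step execution trace:
1. Inner try raises AttributeError; inner `except AttributeError as e` catches it.
2. `raise ValueError(...) from e` raises ValueError (AttributeError is attached as __cause__, but only ValueError is active).
3. Outer `except ValueError` matches → out = 6.
4. `except AttributeError` is not reached.
Result: 6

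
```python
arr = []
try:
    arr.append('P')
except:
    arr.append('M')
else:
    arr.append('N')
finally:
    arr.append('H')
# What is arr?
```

Step-by-step execution trace:
1. try: `arr.append('P')` → arr = ['P']. No exception raised.
2. `except` is skipped.
3. `else` runs: `arr.append('N')` → arr = ['P', 'N'].
4. `finally` always runs: `arr.append('H')` → arr = ['P', 'N', 'H'].
Result: ['P', 'N', 'H']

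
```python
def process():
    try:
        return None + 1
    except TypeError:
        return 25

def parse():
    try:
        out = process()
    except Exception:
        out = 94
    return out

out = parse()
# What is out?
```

Step-by-step execution trace:
1. `parse()` calls `process()`.
2. In process: `None + 1` raises TypeError; `except TypeError` catches it → returns 25.
3. In parse: `out = process()` → out = 25. No exception reaches parse.
4. `except Exception` is skipped; parse returns 25.
5. out = 25.
Result: 25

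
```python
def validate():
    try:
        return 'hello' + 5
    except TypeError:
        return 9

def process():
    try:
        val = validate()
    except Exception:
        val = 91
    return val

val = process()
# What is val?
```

Step-by-step execution trace:
1. `process()` calls `validate()`.
2. In validate: `'hello' + 5` raises TypeError; `except TypeError` catches it → returns 9.
3. In process: `val = validate()` → val = 9. No exception reaches process.
4. `except Exception` is skipped; process returns 9.
5. val = 9.
Result: 9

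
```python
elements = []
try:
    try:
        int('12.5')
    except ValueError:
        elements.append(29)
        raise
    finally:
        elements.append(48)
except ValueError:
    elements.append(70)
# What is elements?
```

Step-by-step execution trace:
1. Inner try: `int('12.5')` raises ValueError.
2. Inner `except ValueError` matches → `elements.append(29)` → elements = [29].
3. bare `raise` re-raises ValueError.
4. Inner `finally` runs during unwinding: `elements.append(48)` → elements = [29, 48].
5. Outer `except ValueError` matches → `elements.append(70)` → elements = [29, 48, 70].
Result: [29, 48, 70]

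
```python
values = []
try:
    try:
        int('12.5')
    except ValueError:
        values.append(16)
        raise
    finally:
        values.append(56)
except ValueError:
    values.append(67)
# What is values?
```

Step-by-step execution trace:
1. Inner try: `int('12.5')` raises ValueError.
2. Inner `except ValueError` matches → `values.append(16)` → values = [16].
3. bare `raise` re-raises ValueError.
4. Inner `finally` runs during unwinding: `values.append(56)` → values = [16, 56].
5. Outer `except ValueError` matches → `values.append(67)` → values = [16, 56, 67].
Result: [16, 56, 67]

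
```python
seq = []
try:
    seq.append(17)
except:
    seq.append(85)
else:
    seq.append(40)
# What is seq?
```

Step-by-step execution trace:
1. try: `seq.append(17)` → seq = [17]. No exception raised.
2. `except` is skipped.
3. `else` runs (try completed without exception): `seq.append(40)` → seq = [17, 40].
Result: [17, 40]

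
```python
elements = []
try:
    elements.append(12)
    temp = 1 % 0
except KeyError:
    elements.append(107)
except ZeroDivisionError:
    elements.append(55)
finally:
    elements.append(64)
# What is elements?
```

Step-by-step execution trace:
1. try: `elements.append(12)` → elements = [12].
2. `temp = 1 % 0` raises ZeroDivisionError.
3. `except KeyError` does not match ZeroDivisionError; skipped.
4. `except ZeroDivisionError` matches → `elements.append(55)` → elements = [12, 55].
5. finally always runs: `elements.append(64)` → elements = [12, 55, 64].
Result: [12, 55, 64]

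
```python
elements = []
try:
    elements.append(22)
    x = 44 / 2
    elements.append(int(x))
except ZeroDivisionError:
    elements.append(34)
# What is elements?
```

Step-by-step execution trace:
1. try: `elements.append(22)` → elements = [22].
2. `x = 44 / 2` → x = 22.0. No exception raised.
3. `elements.append(int(x))` → elements = [22, 22].
4. `except ZeroDivisionError` is skipped (no exception was raised).
Result: [22, 22]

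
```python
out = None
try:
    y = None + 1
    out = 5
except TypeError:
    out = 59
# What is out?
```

Step-by-step execution trace:
1. `y = None + 1` raises TypeError.
2. `out = 5` is not reached.
3. `except TypeError` matches → out = 59.
Result: 59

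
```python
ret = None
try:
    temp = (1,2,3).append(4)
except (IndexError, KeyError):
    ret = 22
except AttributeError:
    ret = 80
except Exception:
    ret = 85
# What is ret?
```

Step-by-step execution trace:
1. `temp = (1,2,3).append(4)` raises AttributeError.
2. `except (IndexError, KeyError)` does not match AttributeError; skipped.
3. `except AttributeError` matches (exact type match) → ret = 80.
4. `except Exception` is not reached.
Result: 80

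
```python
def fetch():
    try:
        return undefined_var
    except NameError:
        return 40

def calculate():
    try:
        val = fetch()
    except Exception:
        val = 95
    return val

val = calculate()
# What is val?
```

Step-by-step execution trace:
1. `calculate()` calls `fetch()`.
2. In fetch: `undefined_var` raises NameError; `except NameError` catches it → returns 40.
3. In calculate: `val = fetch()` → val = 40. No exception reaches calculate.
4. `except Exception` is skipped; calculate returns 40.
5. val = 40.
Result: 40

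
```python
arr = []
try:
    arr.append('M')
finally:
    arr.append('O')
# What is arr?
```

Step-by-step execution trace:
1. try: `arr.append('M')` → arr = ['M'].
2. The try body completes without raising.
3. finally always runs: `arr.append('O')` → arr = ['M', 'O'].
Result: ['M', 'O']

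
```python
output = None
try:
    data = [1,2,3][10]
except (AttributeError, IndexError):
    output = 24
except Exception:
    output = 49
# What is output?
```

Step-by-step execution trace:
1. `data = [1,2,3][10]` raises IndexError.
2. `except (AttributeError, IndexError)` matches (IndexError is in the tuple) → output = 24.
3. `except Exception` is not reached.
Result: 24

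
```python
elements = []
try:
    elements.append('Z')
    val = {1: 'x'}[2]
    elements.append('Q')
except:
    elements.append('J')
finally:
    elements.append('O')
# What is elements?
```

Step-by-step execution trace:
1. try: `elements.append('Z')` → elements = ['Z'].
2. `val = {1: 'x'}[2]` raises KeyError; `elements.append('Q')` is not reached.
3. bare `except` matches → `elements.append('J')` → elements = ['Z', 'J'].
4. finally always runs: `elements.append('O')` → elements = ['Z', 'J', 'O'].
Result: ['Z', 'J', 'O']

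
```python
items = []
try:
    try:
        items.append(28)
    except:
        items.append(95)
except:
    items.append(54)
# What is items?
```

Step-by-step execution trace:
1. Inner try: `items.append(28)` → items = [28]. No exception raised.
2. Inner `except` is skipped.
3. Inner try completes normally; outer `except` is skipped.
Result: [28]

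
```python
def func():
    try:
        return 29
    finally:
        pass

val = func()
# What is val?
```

Step-by-step execution trace:
1. `func()` enters try: `return 29` sets pending return value 29.
2. Before returning, `finally: pass` runs (no effect).
3. func() returns 29 → val = 29.
Result: 29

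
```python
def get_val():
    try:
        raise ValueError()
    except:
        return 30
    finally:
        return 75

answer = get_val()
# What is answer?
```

Step-by-step execution trace:
1. `get_val()` enters try: `raise ValueError()` raises ValueError.
2. bare `except` matches → `return 30` sets pending return value 30.
3. Before returning, `finally: return 75` runs and overrides the pending return.
4. get_val() returns 75 → answer = 75.
Result: 75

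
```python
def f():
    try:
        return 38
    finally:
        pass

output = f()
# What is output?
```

Step-by-step execution trace:
1. `f()` enters try: `return 38` sets pending return value 38.
2. Before returning, `finally: pass` runs (no effect).
3. f() returns 38 → output = 38.
Result: 38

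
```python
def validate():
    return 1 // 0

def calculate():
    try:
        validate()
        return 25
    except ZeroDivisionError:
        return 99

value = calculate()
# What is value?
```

Step-by-step execution trace:
1. `calculate()` calls `validate()`.
2. `validate()` evaluates `1 // 0`, which raises ZeroDivisionError; it propagates to the caller.
3. `return 25` is not reached.
4. `except ZeroDivisionError` in calculate matches → returns 99.
5. value = 99.
Result: 99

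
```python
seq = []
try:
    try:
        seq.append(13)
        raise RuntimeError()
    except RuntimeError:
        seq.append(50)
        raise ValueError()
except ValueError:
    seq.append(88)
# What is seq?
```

Step-by-step execution trace:
1. Inner try: `seq.append(13)` → seq = [13].
2. `raise RuntimeError()` raises RuntimeError.
3. Inner `except RuntimeError` matches → `seq.append(50)` → seq = [13, 50].
4. `raise ValueError()` raises ValueError; propagates to outer try.
5. Outer `except ValueError` matches → `seq.append(88)` → seq = [13, 50, 88].
Result: [13, 50, 88]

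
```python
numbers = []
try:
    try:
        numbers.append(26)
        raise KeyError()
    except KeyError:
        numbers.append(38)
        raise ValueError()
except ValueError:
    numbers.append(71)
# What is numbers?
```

Step-by-step execution trace:
1. Inner try: `numbers.append(26)` → numbers = [26].
2. `raise KeyError()` raises KeyError.
3. Inner `except KeyError` matches → `numbers.append(38)` → numbers = [26, 38].
4. `raise ValueError()` raises ValueError; propagates to outer try.
5. Outer `except ValueError` matches → `numbers.append(71)` → numbers = [26, 38, 71].
Result: [26, 38, 71]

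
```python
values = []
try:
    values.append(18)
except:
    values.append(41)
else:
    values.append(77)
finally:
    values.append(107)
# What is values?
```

Step-by-step execution trace:
1. try: `values.append(18)` → values = [18]. No exception raised.
2. `except` is skipped.
3. `else` runs: `values.append(77)` → values = [18, 77].
4. `finally` always runs: `values.append(107)` → values = [18, 77, 107].
Result: [18, 77, 107]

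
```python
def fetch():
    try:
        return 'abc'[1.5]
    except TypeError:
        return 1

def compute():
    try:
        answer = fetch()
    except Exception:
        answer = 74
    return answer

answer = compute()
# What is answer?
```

Step-by-step execution trace:
1. `compute()` calls `fetch()`.
2. In fetch: `'abc'[1.5]` raises TypeError; `except TypeError` catches it → returns 1.
3. In compute: `answer = fetch()` → answer = 1. No exception reaches compute.
4. `except Exception` is skipped; compute returns 1.
5. answer = 1.
Result: 1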